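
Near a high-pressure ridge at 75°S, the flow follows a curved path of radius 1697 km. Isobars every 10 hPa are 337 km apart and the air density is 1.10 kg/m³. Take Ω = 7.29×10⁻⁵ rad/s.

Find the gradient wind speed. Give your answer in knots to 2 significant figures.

Coriolis parameter at 75°S:
f = 2Ω sin φ = 2 × 7.29×10⁻⁵ × sin 75° = 1.41×10⁻⁴ s⁻¹
Pressure gradient: |∂P/∂n| = 1000 Pa / 337000 m = 2.97×10⁻³ Pa/m
Geostrophic speed: V_g = |∂P/∂n|/(fρ) = 2.97×10⁻³/(1.41×10⁻⁴ × 1.10) = 19.2 m/s
Around a high, pressure-gradient force acts outward with centrifugal, so Coriolis balances both:
fV = (1/ρ)|∂P/∂n| + V²/R  →  V² − fR·V + fR·V_g = 0
With fR = 1.41×10⁻⁴ × 1697×10³ m = 239 m/s:
V = [fR − √((fR)² − 4 fR V_g)]/2 = [239 − √(239² − 4×239×19.2)]/2 = 21 m/s
Supergeostrophic (V > V_g = 19.2 m/s), as expected around a high.
Converting: 21 m/s × 1.944 = 41 knots

41 knots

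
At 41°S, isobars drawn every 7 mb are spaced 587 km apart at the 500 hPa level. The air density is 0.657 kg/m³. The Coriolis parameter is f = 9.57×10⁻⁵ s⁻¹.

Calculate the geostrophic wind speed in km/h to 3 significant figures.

Pressure gradient: |∂P/∂n| = 700 Pa / 587000 m = 1.19×10⁻³ Pa/m
Geostrophic balance (pressure-gradient force = Coriolis force):
V_g = (1/(fρ)) |∂P/∂n| = 1.19×10⁻³ / (9.57×10⁻⁵ × 0.657) = 19.0 m/s
Converting: 19.0 m/s × 3.6 = 68.3 km/h

68.3 km/h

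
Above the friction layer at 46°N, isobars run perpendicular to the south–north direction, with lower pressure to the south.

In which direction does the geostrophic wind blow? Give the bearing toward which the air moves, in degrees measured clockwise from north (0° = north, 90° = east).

The pressure-gradient force points toward the south (bearing 180°).
Geostrophic balance: in the Northern Hemisphere the Coriolis force deflects motion to the right, so the geostrophic wind blows 90° to the right of the pressure-gradient force (low pressure on the left).
Rotating 180° by 90° clockwise gives 270° — the wind blows toward the west.

270°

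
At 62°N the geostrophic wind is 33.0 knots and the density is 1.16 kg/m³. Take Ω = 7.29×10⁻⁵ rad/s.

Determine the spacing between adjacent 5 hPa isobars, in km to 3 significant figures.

Coriolis parameter at 62°N:
f = 2Ω sin φ = 2 × 7.29×10⁻⁵ × sin 62° = 1.29×10⁻⁴ s⁻¹
Wind speed in SI: 33.0 knots = 17.0 m/s
Geostrophic balance rearranged: |∂P/∂n| = f ρ V_g
|∂P/∂n| = 1.29×10⁻⁴ × 1.16 × 17.0 = 2.54×10⁻³ Pa/m
Isobar spacing: Δn = ΔP/|∂P/∂n| = 500 Pa / 2.54×10⁻³ Pa/m = 197228 m ≈ 197 km

197 km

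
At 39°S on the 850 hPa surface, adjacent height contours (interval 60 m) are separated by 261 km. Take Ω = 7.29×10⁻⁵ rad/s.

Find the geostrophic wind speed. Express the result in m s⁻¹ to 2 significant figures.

Coriolis parameter at 39°S:
f = 2Ω sin φ = 2 × 7.29×10⁻⁵ × sin 39° = 9.18×10⁻⁵ s⁻¹
Height gradient: |∂Z/∂n| = 60 m / 261000 m = 2.30×10⁻⁴
On a pressure surface, geostrophic balance gives V_g = (g/f)|∂Z/∂n|:
V_g = 9.81 × 2.30×10⁻⁴ / 9.18×10⁻⁵ = 24.6 m/s

25 m s⁻¹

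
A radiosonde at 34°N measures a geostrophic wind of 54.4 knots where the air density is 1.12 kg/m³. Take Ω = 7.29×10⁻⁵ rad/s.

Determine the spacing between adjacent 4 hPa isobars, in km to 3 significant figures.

157 km

Coriolis parameter at 34°N:
f = 2Ω sin φ = 2 × 7.29×10⁻⁵ × sin 34° = 8.15×10⁻⁵ s⁻¹
Wind speed in SI: 54.4 knots = 28.0 m/s
Geostrophic balance rearranged: |∂P/∂n| = f ρ V_g
|∂P/∂n| = 8.15×10⁻⁵ × 1.12 × 28.0 = 2.56×10⁻³ Pa/m
Isobar spacing: Δn = ΔP/|∂P/∂n| = 400 Pa / 2.56×10⁻³ Pa/m = 156526 m ≈ 157 km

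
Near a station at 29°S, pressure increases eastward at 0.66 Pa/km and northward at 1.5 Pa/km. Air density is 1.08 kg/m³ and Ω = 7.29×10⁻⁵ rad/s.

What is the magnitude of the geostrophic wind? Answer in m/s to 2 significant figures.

21 m/s

Coriolis parameter at 29°S:
f = 2Ω sin φ = 2 × 7.29×10⁻⁵ × sin 29° = 7.07×10⁻⁵ s⁻¹
In the Southern Hemisphere f is negative: f = −7.07×10⁻⁵ s⁻¹.
Component geostrophic relations (x east, y north):
u_g = −(1/(fρ)) ∂P/∂y,  v_g = (1/(fρ)) ∂P/∂x
u_g = −(1.5×10⁻³)/(−7.07×10⁻⁵ × 1.08) = 19.6 m/s;  v_g = (0.66×10⁻³)/(−7.07×10⁻⁵ × 1.08) = −8.65 m/s
|V_g| = √(u_g² + v_g²) = 21.5 m/s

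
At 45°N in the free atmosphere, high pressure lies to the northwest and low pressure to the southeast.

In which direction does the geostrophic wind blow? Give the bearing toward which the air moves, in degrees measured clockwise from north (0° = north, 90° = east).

The pressure-gradient force points toward the southeast (bearing 135°).
Geostrophic balance: in the Northern Hemisphere the Coriolis force deflects motion to the right, so the geostrophic wind blows 90° to the right of the pressure-gradient force (low pressure on the left).
Rotating 135° by 90° clockwise gives 225° — the wind blows toward the southwest.

225°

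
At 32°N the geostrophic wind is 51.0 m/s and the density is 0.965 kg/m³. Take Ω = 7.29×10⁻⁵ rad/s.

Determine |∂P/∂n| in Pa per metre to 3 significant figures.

Coriolis parameter at 32°N:
f = 2Ω sin φ = 2 × 7.29×10⁻⁵ × sin 32° = 7.73×10⁻⁵ s⁻¹
Geostrophic balance rearranged: |∂P/∂n| = f ρ V_g
|∂P/∂n| = 7.73×10⁻⁵ × 0.965 × 51.0 = 3.80×10⁻³ Pa/m

3.80×10⁻³ Pa/m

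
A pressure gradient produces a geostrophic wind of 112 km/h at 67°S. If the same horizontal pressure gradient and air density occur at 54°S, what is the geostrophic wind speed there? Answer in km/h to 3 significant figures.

127 km/h

With the same pressure gradient and density, V_g ∝ 1/f ∝ 1/sin φ.
V₂ = V₁ · sin φ₁ / sin φ₂ = 112 × sin 67° / sin 54°
V₂ = 112 × 0.9205/0.8090 = 127 km/h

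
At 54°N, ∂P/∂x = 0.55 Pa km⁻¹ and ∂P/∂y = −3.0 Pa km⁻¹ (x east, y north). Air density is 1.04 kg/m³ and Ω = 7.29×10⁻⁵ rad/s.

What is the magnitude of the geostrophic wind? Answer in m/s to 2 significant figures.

Coriolis parameter at 54°N:
f = 2Ω sin φ = 2 × 7.29×10⁻⁵ × sin 54° = 1.18×10⁻⁴ s⁻¹
Component geostrophic relations (x east, y north):
u_g = −(1/(fρ)) ∂P/∂y,  v_g = (1/(fρ)) ∂P/∂x
u_g = −(−3.0×10⁻³)/(1.18×10⁻⁴ × 1.04) = 24.5 m/s;  v_g = (0.55×10⁻³)/(1.18×10⁻⁴ × 1.04) = 4.48 m/s
|V_g| = √(u_g² + v_g²) = 24.9 m/s

25 m/s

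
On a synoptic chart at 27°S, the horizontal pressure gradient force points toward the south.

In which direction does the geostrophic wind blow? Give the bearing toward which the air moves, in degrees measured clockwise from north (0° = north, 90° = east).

The pressure-gradient force points toward the south (bearing 180°).
Geostrophic balance: in the Southern Hemisphere the Coriolis force deflects motion to the left, so the geostrophic wind blows 90° to the left of the pressure-gradient force (low pressure on the right).
Rotating 180° by 90° counterclockwise gives 090° — the wind blows toward the east.

090°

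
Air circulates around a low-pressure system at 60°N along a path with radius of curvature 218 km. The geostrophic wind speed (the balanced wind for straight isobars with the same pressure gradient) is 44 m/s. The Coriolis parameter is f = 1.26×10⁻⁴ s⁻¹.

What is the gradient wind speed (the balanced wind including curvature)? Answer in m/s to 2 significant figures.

Around a low, centrifugal force acts outward with Coriolis, so pressure-gradient force balances both:
(1/ρ)|∂P/∂n| = fV + V²/R  →  V² + fR·V − fR·V_g = 0
With fR = 1.26×10⁻⁴ × 218×10³ m = 27.5 m/s:
V = [−fR + √((fR)² + 4 fR V_g)]/2 = [−27.5 + √(27.5² + 4×27.5×44)]/2 = 23.6 m/s
Subgeostrophic (V < V_g = 44 m/s), as expected around a low.

24 m/s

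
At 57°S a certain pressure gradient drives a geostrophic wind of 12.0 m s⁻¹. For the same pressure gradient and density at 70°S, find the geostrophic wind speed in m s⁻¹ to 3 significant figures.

With the same pressure gradient and density, V_g ∝ 1/f ∝ 1/sin φ.
V₂ = V₁ · sin φ₁ / sin φ₂ = 12.0 × sin 57° / sin 70°
V₂ = 12.0 × 0.8387/0.9397 = 10.7 m s⁻¹

10.7 m s⁻¹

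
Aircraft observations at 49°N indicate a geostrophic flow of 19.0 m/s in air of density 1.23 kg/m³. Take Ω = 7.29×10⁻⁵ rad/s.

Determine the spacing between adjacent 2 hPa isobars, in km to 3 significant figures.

Coriolis parameter at 49°N:
f = 2Ω sin φ = 2 × 7.29×10⁻⁵ × sin 49° = 1.10×10⁻⁴ s⁻¹
Geostrophic balance rearranged: |∂P/∂n| = f ρ V_g
|∂P/∂n| = 1.10×10⁻⁴ × 1.23 × 19.0 = 2.57×10⁻³ Pa/m
Isobar spacing: Δn = ΔP/|∂P/∂n| = 200 Pa / 2.57×10⁻³ Pa/m = 77774 m ≈ 77.8 km

77.8 km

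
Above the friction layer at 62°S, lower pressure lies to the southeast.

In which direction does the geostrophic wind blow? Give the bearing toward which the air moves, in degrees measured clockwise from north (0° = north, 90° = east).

The pressure-gradient force points toward the southeast (bearing 135°).
Geostrophic balance: in the Southern Hemisphere the Coriolis force deflects motion to the left, so the geostrophic wind blows 90° to the left of the pressure-gradient force (low pressure on the right).
Rotating 135° by 90° counterclockwise gives 045° — the wind blows toward the northeast.

045°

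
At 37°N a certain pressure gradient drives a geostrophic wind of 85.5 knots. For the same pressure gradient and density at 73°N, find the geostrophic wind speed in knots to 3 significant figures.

53.8 knots

With the same pressure gradient and density, V_g ∝ 1/f ∝ 1/sin φ.
V₂ = V₁ · sin φ₁ / sin φ₂ = 85.5 × sin 37° / sin 73°
V₂ = 85.5 × 0.6018/0.9563 = 53.8 knots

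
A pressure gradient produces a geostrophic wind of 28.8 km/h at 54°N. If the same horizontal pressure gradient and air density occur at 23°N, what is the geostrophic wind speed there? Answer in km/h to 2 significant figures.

60 km/h

With the same pressure gradient and density, V_g ∝ 1/f ∝ 1/sin φ.
V₂ = V₁ · sin φ₁ / sin φ₂ = 28.8 × sin 54° / sin 23°
V₂ = 28.8 × 0.8090/0.3907 = 60 km/h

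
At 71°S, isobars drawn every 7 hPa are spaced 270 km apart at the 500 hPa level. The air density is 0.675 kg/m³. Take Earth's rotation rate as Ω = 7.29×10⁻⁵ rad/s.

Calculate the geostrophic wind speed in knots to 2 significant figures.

54 knots

Coriolis parameter at 71°S:
f = 2Ω sin φ = 2 × 7.29×10⁻⁵ × sin 71° = 1.38×10⁻⁴ s⁻¹
Pressure gradient: |∂P/∂n| = 700 Pa / 270000 m = 2.59×10⁻³ Pa/m
Geostrophic balance (pressure-gradient force = Coriolis force):
V_g = (1/(fρ)) |∂P/∂n| = 2.59×10⁻³ / (1.38×10⁻⁴ × 0.675) = 27.9 m/s
Converting: 27.9 m/s × 1.944 = 54 knots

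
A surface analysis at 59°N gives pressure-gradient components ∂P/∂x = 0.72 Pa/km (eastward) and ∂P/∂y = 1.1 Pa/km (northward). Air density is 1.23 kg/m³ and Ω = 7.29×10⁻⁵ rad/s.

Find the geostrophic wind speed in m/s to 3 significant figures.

8.55 m/s

Coriolis parameter at 59°N:
f = 2Ω sin φ = 2 × 7.29×10⁻⁵ × sin 59° = 1.25×10⁻⁴ s⁻¹
Component geostrophic relations (x east, y north):
u_g = −(1/(fρ)) ∂P/∂y,  v_g = (1/(fρ)) ∂P/∂x
u_g = −(1.1×10⁻³)/(1.25×10⁻⁴ × 1.23) = −7.16 m/s;  v_g = (0.72×10⁻³)/(1.25×10⁻⁴ × 1.23) = 4.68 m/s
|V_g| = √(u_g² + v_g²) = 8.55 m/s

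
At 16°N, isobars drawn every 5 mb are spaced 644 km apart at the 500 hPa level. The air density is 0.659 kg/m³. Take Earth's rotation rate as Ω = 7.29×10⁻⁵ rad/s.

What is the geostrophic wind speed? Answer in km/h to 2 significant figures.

Coriolis parameter at 16°N:
f = 2Ω sin φ = 2 × 7.29×10⁻⁵ × sin 16° = 4.02×10⁻⁵ s⁻¹
Pressure gradient: |∂P/∂n| = 500 Pa / 644000 m = 7.76×10⁻⁴ Pa/m
Geostrophic balance (pressure-gradient force = Coriolis force):
V_g = (1/(fρ)) |∂P/∂n| = 7.76×10⁻⁴ / (4.02×10⁻⁵ × 0.659) = 29.3 m/s
Converting: 29.3 m/s × 3.6 = 110 km/h

110 km/h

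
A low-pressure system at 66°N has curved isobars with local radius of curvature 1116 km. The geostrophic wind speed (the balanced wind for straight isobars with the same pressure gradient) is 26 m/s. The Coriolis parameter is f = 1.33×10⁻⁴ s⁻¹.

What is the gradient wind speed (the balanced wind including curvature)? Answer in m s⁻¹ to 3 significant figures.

22.6 m s⁻¹

Around a low, centrifugal force acts outward with Coriolis, so pressure-gradient force balances both:
(1/ρ)|∂P/∂n| = fV + V²/R  →  V² + fR·V − fR·V_g = 0
With fR = 1.33×10⁻⁴ × 1116×10³ m = 148 m/s:
V = [−fR + √((fR)² + 4 fR V_g)]/2 = [−148 + √(148² + 4×148×26)]/2 = 22.6 m/s
Subgeostrophic (V < V_g = 26 m/s), as expected around a low.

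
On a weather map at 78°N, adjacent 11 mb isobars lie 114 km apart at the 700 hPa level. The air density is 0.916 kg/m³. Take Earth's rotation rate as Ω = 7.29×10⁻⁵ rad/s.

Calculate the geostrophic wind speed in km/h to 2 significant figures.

270 km/h

Coriolis parameter at 78°N:
f = 2Ω sin φ = 2 × 7.29×10⁻⁵ × sin 78° = 1.43×10⁻⁴ s⁻¹
Pressure gradient: |∂P/∂n| = 1100 Pa / 114000 m = 9.65×10⁻³ Pa/m
Geostrophic balance (pressure-gradient force = Coriolis force):
V_g = (1/(fρ)) |∂P/∂n| = 9.65×10⁻³ / (1.43×10⁻⁴ × 0.916) = 73.9 m/s
Converting: 73.9 m/s × 3.6 = 270 km/h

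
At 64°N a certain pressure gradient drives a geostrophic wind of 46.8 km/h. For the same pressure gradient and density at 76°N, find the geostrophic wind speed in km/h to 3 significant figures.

With the same pressure gradient and density, V_g ∝ 1/f ∝ 1/sin φ.
V₂ = V₁ · sin φ₁ / sin φ₂ = 46.8 × sin 64° / sin 76°
V₂ = 46.8 × 0.8988/0.9703 = 43.4 km/h

43.4 km/h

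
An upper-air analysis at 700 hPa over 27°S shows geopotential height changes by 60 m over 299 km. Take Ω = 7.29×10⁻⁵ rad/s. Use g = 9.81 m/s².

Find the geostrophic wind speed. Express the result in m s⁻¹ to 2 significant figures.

Coriolis parameter at 27°S:
f = 2Ω sin φ = 2 × 7.29×10⁻⁵ × sin 27° = 6.62×10⁻⁵ s⁻¹
Height gradient: |∂Z/∂n| = 60 m / 299000 m = 2.01×10⁻⁴
On a pressure surface, geostrophic balance gives V_g = (g/f)|∂Z/∂n|:
V_g = 9.81 × 2.01×10⁻⁴ / 6.62×10⁻⁵ = 29.7 m/s

30 m s⁻¹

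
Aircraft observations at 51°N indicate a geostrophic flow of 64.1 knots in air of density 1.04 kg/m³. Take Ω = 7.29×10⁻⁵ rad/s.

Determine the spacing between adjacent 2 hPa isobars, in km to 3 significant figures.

51.5 km

Coriolis parameter at 51°N:
f = 2Ω sin φ = 2 × 7.29×10⁻⁵ × sin 51° = 1.13×10⁻⁴ s⁻¹
Wind speed in SI: 64.1 knots = 33.0 m/s
Geostrophic balance rearranged: |∂P/∂n| = f ρ V_g
|∂P/∂n| = 1.13×10⁻⁴ × 1.04 × 33.0 = 3.89×10⁻³ Pa/m
Isobar spacing: Δn = ΔP/|∂P/∂n| = 200 Pa / 3.89×10⁻³ Pa/m = 51468 m ≈ 51.5 km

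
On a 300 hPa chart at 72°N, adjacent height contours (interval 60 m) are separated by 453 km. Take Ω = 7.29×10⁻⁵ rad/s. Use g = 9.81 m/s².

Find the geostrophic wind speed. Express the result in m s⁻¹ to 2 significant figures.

9.4 m s⁻¹

Coriolis parameter at 72°N:
f = 2Ω sin φ = 2 × 7.29×10⁻⁵ × sin 72° = 1.39×10⁻⁴ s⁻¹
Height gradient: |∂Z/∂n| = 60 m / 453000 m = 1.32×10⁻⁴
On a pressure surface, geostrophic balance gives V_g = (g/f)|∂Z/∂n|:
V_g = 9.81 × 1.32×10⁻⁴ / 1.39×10⁻⁴ = 9.37 m/s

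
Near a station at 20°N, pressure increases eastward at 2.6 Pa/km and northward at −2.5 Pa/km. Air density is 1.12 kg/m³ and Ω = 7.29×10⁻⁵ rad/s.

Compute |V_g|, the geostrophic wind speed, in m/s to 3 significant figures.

Coriolis parameter at 20°N:
f = 2Ω sin φ = 2 × 7.29×10⁻⁵ × sin 20° = 4.99×10⁻⁵ s⁻¹
Component geostrophic relations (x east, y north):
u_g = −(1/(fρ)) ∂P/∂y,  v_g = (1/(fρ)) ∂P/∂x
u_g = −(−2.5×10⁻³)/(4.99×10⁻⁵ × 1.12) = 44.8 m/s;  v_g = (2.6×10⁻³)/(4.99×10⁻⁵ × 1.12) = 46.6 m/s
|V_g| = √(u_g² + v_g²) = 64.6 m/s

64.6 m/s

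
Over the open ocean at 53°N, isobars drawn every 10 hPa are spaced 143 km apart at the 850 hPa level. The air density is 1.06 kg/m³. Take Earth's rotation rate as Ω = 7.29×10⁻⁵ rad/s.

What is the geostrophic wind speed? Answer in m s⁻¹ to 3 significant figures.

Coriolis parameter at 53°N:
f = 2Ω sin φ = 2 × 7.29×10⁻⁵ × sin 53° = 1.16×10⁻⁴ s⁻¹
Pressure gradient: |∂P/∂n| = 1000 Pa / 143000 m = 6.99×10⁻³ Pa/m
Geostrophic balance (pressure-gradient force = Coriolis force):
V_g = (1/(fρ)) |∂P/∂n| = 6.99×10⁻³ / (1.16×10⁻⁴ × 1.06) = 56.7 m/s

56.7 m s⁻¹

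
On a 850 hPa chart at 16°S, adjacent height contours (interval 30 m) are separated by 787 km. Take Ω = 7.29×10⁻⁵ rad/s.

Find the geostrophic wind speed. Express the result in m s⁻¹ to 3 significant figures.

9.31 m s⁻¹

Coriolis parameter at 16°S:
f = 2Ω sin φ = 2 × 7.29×10⁻⁵ × sin 16° = 4.02×10⁻⁵ s⁻¹
Height gradient: |∂Z/∂n| = 30 m / 787000 m = 3.81×10⁻⁵
On a pressure surface, geostrophic balance gives V_g = (g/f)|∂Z/∂n|:
V_g = 9.81 × 3.81×10⁻⁵ / 4.02×10⁻⁵ = 9.31 m/s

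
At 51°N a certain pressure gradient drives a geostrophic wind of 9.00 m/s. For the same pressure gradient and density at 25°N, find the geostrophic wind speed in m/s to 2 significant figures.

With the same pressure gradient and density, V_g ∝ 1/f ∝ 1/sin φ.
V₂ = V₁ · sin φ₁ / sin φ₂ = 9.00 × sin 51° / sin 25°
V₂ = 9.00 × 0.7771/0.4226 = 17 m/s

17 m/s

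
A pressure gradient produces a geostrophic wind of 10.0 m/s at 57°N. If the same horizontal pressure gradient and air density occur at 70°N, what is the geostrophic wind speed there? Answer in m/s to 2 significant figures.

With the same pressure gradient and density, V_g ∝ 1/f ∝ 1/sin φ.
V₂ = V₁ · sin φ₁ / sin φ₂ = 10.0 × sin 57° / sin 70°
V₂ = 10.0 × 0.8387/0.9397 = 8.9 m/s

8.9 m/s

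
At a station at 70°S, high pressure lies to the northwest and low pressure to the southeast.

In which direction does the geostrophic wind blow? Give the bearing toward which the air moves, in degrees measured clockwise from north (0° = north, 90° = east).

045°

The pressure-gradient force points toward the southeast (bearing 135°).
Geostrophic balance: in the Southern Hemisphere the Coriolis force deflects motion to the left, so the geostrophic wind blows 90° to the left of the pressure-gradient force (low pressure on the right).
Rotating 135° by 90° counterclockwise gives 045° — the wind blows toward the northeast.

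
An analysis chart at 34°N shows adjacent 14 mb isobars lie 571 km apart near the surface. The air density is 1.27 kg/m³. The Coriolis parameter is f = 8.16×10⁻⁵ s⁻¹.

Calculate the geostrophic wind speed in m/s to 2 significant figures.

24 m/s

Pressure gradient: |∂P/∂n| = 1400 Pa / 571000 m = 2.45×10⁻³ Pa/m
Geostrophic balance (pressure-gradient force = Coriolis force):
V_g = (1/(fρ)) |∂P/∂n| = 2.45×10⁻³ / (8.16×10⁻⁵ × 1.27) = 23.7 m/s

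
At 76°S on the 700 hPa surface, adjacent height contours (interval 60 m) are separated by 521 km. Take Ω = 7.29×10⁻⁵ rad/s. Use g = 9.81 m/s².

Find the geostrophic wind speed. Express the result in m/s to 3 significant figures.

7.99 m/s

Coriolis parameter at 76°S:
f = 2Ω sin φ = 2 × 7.29×10⁻⁵ × sin 76° = 1.41×10⁻⁴ s⁻¹
Height gradient: |∂Z/∂n| = 60 m / 521000 m = 1.15×10⁻⁴
On a pressure surface, geostrophic balance gives V_g = (g/f)|∂Z/∂n|:
V_g = 9.81 × 1.15×10⁻⁴ / 1.41×10⁻⁴ = 7.99 m/s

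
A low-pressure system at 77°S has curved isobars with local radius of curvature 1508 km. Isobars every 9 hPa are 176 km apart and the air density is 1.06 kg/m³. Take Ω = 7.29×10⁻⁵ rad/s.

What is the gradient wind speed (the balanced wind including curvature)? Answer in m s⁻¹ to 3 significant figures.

Coriolis parameter at 77°S:
f = 2Ω sin φ = 2 × 7.29×10⁻⁵ × sin 77° = 1.42×10⁻⁴ s⁻¹
Pressure gradient: |∂P/∂n| = 900 Pa / 176000 m = 5.11×10⁻³ Pa/m
Geostrophic speed: V_g = |∂P/∂n|/(fρ) = 5.11×10⁻³/(1.42×10⁻⁴ × 1.06) = 34.0 m/s
Around a low, centrifugal force acts outward with Coriolis, so pressure-gradient force balances both:
(1/ρ)|∂P/∂n| = fV + V²/R  →  V² + fR·V − fR·V_g = 0
With fR = 1.42×10⁻⁴ × 1508×10³ m = 214 m/s:
V = [−fR + √((fR)² + 4 fR V_g)]/2 = [−214 + √(214² + 4×214×34)]/2 = 29.8 m/s
Subgeostrophic (V < V_g = 34 m/s), as expected around a low.

29.8 m s⁻¹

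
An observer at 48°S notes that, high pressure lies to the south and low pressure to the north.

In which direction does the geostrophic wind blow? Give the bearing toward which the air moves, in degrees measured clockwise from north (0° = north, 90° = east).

270°

The pressure-gradient force points toward the north (bearing 000°).
Geostrophic balance: in the Southern Hemisphere the Coriolis force deflects motion to the left, so the geostrophic wind blows 90° to the left of the pressure-gradient force (low pressure on the right).
Rotating 000° by 90° counterclockwise gives 270° — the wind blows toward the west.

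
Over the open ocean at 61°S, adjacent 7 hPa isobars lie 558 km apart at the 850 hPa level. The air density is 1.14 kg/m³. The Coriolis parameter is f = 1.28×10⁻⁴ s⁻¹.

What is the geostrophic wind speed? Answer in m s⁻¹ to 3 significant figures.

8.60 m s⁻¹

Pressure gradient: |∂P/∂n| = 700 Pa / 558000 m = 1.25×10⁻³ Pa/m
Geostrophic balance (pressure-gradient force = Coriolis force):
V_g = (1/(fρ)) |∂P/∂n| = 1.25×10⁻³ / (1.28×10⁻⁴ × 1.14) = 8.60 m/s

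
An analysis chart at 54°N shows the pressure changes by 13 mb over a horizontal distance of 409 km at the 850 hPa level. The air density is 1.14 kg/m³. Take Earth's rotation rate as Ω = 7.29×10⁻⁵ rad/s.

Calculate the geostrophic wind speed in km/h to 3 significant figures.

85.1 km/h

Coriolis parameter at 54°N:
f = 2Ω sin φ = 2 × 7.29×10⁻⁵ × sin 54° = 1.18×10⁻⁴ s⁻¹
Pressure gradient: |∂P/∂n| = 1300 Pa / 409000 m = 3.18×10⁻³ Pa/m
Geostrophic balance (pressure-gradient force = Coriolis force):
V_g = (1/(fρ)) |∂P/∂n| = 3.18×10⁻³ / (1.18×10⁻⁴ × 1.14) = 23.6 m/s
Converting: 23.6 m/s × 3.6 = 85.1 km/h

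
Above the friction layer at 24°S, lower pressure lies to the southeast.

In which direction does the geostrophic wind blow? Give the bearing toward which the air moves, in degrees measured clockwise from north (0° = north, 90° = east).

045°

The pressure-gradient force points toward the southeast (bearing 135°).
Geostrophic balance: in the Southern Hemisphere the Coriolis force deflects motion to the left, so the geostrophic wind blows 90° to the left of the pressure-gradient force (low pressure on the right).
Rotating 135° by 90° counterclockwise gives 045° — the wind blows toward the northeast.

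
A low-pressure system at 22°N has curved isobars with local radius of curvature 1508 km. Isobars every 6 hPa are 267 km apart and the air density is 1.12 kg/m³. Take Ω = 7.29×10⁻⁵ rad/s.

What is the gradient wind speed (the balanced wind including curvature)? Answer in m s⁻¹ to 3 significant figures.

27.5 m s⁻¹

Coriolis parameter at 22°N:
f = 2Ω sin φ = 2 × 7.29×10⁻⁵ × sin 22° = 5.46×10⁻⁵ s⁻¹
Pressure gradient: |∂P/∂n| = 600 Pa / 267000 m = 2.25×10⁻³ Pa/m
Geostrophic speed: V_g = |∂P/∂n|/(fρ) = 2.25×10⁻³/(5.46×10⁻⁵ × 1.12) = 36.7 m/s
Around a low, centrifugal force acts outward with Coriolis, so pressure-gradient force balances both:
(1/ρ)|∂P/∂n| = fV + V²/R  →  V² + fR·V − fR·V_g = 0
With fR = 5.46×10⁻⁵ × 1508×10³ m = 82.4 m/s:
V = [−fR + √((fR)² + 4 fR V_g)]/2 = [−82.4 + √(82.4² + 4×82.4×36.7)]/2 = 27.5 m/s
Subgeostrophic (V < V_g = 36.7 m/s), as expected around a low.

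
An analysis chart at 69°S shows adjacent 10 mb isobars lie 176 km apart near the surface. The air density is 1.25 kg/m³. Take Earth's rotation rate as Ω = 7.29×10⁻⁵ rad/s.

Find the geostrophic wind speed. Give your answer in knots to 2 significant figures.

65 knots

Coriolis parameter at 69°S:
f = 2Ω sin φ = 2 × 7.29×10⁻⁵ × sin 69° = 1.36×10⁻⁴ s⁻¹
Pressure gradient: |∂P/∂n| = 1000 Pa / 176000 m = 5.68×10⁻³ Pa/m
Geostrophic balance (pressure-gradient force = Coriolis force):
V_g = (1/(fρ)) |∂P/∂n| = 5.68×10⁻³ / (1.36×10⁻⁴ × 1.25) = 33.4 m/s
Converting: 33.4 m/s × 1.944 = 65 knots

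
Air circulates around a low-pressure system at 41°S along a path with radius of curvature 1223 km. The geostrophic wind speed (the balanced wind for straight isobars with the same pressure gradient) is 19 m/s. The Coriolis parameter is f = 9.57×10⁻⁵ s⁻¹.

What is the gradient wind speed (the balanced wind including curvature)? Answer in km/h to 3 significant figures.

Around a low, centrifugal force acts outward with Coriolis, so pressure-gradient force balances both:
(1/ρ)|∂P/∂n| = fV + V²/R  →  V² + fR·V − fR·V_g = 0
With fR = 9.57×10⁻⁵ × 1223×10³ m = 117 m/s:
V = [−fR + √((fR)² + 4 fR V_g)]/2 = [−117 + √(117² + 4×117×19)]/2 = 16.6 m/s
Subgeostrophic (V < V_g = 19 m/s), as expected around a low.
Converting: 16.6 m/s × 3.6 = 59.9 km/h

59.9 km/h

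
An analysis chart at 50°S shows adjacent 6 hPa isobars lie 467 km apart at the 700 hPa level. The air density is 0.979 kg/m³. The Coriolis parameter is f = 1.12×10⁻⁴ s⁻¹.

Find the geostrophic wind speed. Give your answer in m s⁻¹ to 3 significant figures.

11.7 m s⁻¹

Pressure gradient: |∂P/∂n| = 600 Pa / 467000 m = 1.28×10⁻³ Pa/m
Geostrophic balance (pressure-gradient force = Coriolis force):
V_g = (1/(fρ)) |∂P/∂n| = 1.28×10⁻³ / (1.12×10⁻⁴ × 0.979) = 11.7 m/s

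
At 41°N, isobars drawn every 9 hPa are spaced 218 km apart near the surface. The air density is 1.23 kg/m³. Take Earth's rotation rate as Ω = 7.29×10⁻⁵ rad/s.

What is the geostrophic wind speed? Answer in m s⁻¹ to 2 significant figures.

Coriolis parameter at 41°N:
f = 2Ω sin φ = 2 × 7.29×10⁻⁵ × sin 41° = 9.57×10⁻⁵ s⁻¹
Pressure gradient: |∂P/∂n| = 900 Pa / 218000 m = 4.13×10⁻³ Pa/m
Geostrophic balance (pressure-gradient force = Coriolis force):
V_g = (1/(fρ)) |∂P/∂n| = 4.13×10⁻³ / (9.57×10⁻⁵ × 1.23) = 35.1 m/s

35 m s⁻¹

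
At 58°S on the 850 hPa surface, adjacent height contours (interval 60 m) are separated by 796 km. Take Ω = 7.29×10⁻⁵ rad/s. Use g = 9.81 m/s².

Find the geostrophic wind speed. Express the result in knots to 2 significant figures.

Coriolis parameter at 58°S:
f = 2Ω sin φ = 2 × 7.29×10⁻⁵ × sin 58° = 1.24×10⁻⁴ s⁻¹
Height gradient: |∂Z/∂n| = 60 m / 796000 m = 7.54×10⁻⁵
On a pressure surface, geostrophic balance gives V_g = (g/f)|∂Z/∂n|:
V_g = 9.81 × 7.54×10⁻⁵ / 1.24×10⁻⁴ = 5.98 m/s
Converting: 5.98 m/s × 1.944 = 12 knots

12 knots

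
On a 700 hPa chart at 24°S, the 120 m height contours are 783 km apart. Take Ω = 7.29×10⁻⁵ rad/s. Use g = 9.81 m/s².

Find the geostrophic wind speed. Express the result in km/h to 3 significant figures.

Coriolis parameter at 24°S:
f = 2Ω sin φ = 2 × 7.29×10⁻⁵ × sin 24° = 5.93×10⁻⁵ s⁻¹
Height gradient: |∂Z/∂n| = 120 m / 783000 m = 1.53×10⁻⁴
On a pressure surface, geostrophic balance gives V_g = (g/f)|∂Z/∂n|:
V_g = 9.81 × 1.53×10⁻⁴ / 5.93×10⁻⁵ = 25.4 m/s
Converting: 25.4 m/s × 3.6 = 91.3 km/h

91.3 km/h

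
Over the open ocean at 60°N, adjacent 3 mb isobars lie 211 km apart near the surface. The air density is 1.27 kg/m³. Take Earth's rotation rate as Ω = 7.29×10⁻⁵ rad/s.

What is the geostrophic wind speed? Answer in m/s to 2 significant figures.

Coriolis parameter at 60°N:
f = 2Ω sin φ = 2 × 7.29×10⁻⁵ × sin 60° = 1.26×10⁻⁴ s⁻¹
Pressure gradient: |∂P/∂n| = 300 Pa / 211000 m = 1.42×10⁻³ Pa/m
Geostrophic balance (pressure-gradient force = Coriolis force):
V_g = (1/(fρ)) |∂P/∂n| = 1.42×10⁻³ / (1.26×10⁻⁴ × 1.27) = 8.87 m/s

8.9 m/s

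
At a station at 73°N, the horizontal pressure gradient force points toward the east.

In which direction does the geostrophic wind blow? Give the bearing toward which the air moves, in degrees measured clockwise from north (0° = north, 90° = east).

The pressure-gradient force points toward the east (bearing 090°).
Geostrophic balance: in the Northern Hemisphere the Coriolis force deflects motion to the right, so the geostrophic wind blows 90° to the right of the pressure-gradient force (low pressure on the left).
Rotating 090° by 90° clockwise gives 180° — the wind blows toward the south.

180°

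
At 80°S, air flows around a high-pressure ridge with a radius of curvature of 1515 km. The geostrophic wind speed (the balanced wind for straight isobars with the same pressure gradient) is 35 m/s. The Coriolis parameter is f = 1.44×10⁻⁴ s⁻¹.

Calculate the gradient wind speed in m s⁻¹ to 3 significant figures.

43.8 m s⁻¹

Around a high, pressure-gradient force acts outward with centrifugal, so Coriolis balances both:
fV = (1/ρ)|∂P/∂n| + V²/R  →  V² − fR·V + fR·V_g = 0
With fR = 1.44×10⁻⁴ × 1515×10³ m = 218 m/s:
V = [fR − √((fR)² − 4 fR V_g)]/2 = [218 − √(218² − 4×218×35)]/2 = 43.8 m/s
Supergeostrophic (V > V_g = 35 m/s), as expected around a high.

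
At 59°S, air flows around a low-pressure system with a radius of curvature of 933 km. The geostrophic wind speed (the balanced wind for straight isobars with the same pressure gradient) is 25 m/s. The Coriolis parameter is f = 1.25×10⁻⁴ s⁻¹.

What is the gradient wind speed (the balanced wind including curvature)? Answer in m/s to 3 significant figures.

21.2 m/s

Around a low, centrifugal force acts outward with Coriolis, so pressure-gradient force balances both:
(1/ρ)|∂P/∂n| = fV + V²/R  →  V² + fR·V − fR·V_g = 0
With fR = 1.25×10⁻⁴ × 933×10³ m = 117 m/s:
V = [−fR + √((fR)² + 4 fR V_g)]/2 = [−117 + √(117² + 4×117×25)]/2 = 21.2 m/s
Subgeostrophic (V < V_g = 25 m/s), as expected around a low.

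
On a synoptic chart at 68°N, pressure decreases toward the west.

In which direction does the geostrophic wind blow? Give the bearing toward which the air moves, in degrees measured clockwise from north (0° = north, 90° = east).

000°

The pressure-gradient force points toward the west (bearing 270°).
Geostrophic balance: in the Northern Hemisphere the Coriolis force deflects motion to the right, so the geostrophic wind blows 90° to the right of the pressure-gradient force (low pressure on the left).
Rotating 270° by 90° clockwise gives 000° — the wind blows toward the north.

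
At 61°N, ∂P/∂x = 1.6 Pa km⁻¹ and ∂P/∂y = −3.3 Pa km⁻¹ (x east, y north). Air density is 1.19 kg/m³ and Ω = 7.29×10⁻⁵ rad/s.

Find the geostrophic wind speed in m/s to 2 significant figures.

Coriolis parameter at 61°N:
f = 2Ω sin φ = 2 × 7.29×10⁻⁵ × sin 61° = 1.28×10⁻⁴ s⁻¹
Component geostrophic relations (x east, y north):
u_g = −(1/(fρ)) ∂P/∂y,  v_g = (1/(fρ)) ∂P/∂x
u_g = −(−3.3×10⁻³)/(1.28×10⁻⁴ × 1.19) = 21.7 m/s;  v_g = (1.6×10⁻³)/(1.28×10⁻⁴ × 1.19) = 10.5 m/s
|V_g| = √(u_g² + v_g²) = 24.2 m/s

24 m/s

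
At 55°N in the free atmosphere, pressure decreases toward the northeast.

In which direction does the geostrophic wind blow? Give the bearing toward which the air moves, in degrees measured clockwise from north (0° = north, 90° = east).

The pressure-gradient force points toward the northeast (bearing 045°).
Geostrophic balance: in the Northern Hemisphere the Coriolis force deflects motion to the right, so the geostrophic wind blows 90° to the right of the pressure-gradient force (low pressure on the left).
Rotating 045° by 90° clockwise gives 135° — the wind blows toward the southeast.

135°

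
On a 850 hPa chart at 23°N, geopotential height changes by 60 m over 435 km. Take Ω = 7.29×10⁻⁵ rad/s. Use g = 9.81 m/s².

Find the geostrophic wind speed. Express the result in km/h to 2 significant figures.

86 km/h

Coriolis parameter at 23°N:
f = 2Ω sin φ = 2 × 7.29×10⁻⁵ × sin 23° = 5.70×10⁻⁵ s⁻¹
Height gradient: |∂Z/∂n| = 60 m / 435000 m = 1.38×10⁻⁴
On a pressure surface, geostrophic balance gives V_g = (g/f)|∂Z/∂n|:
V_g = 9.81 × 1.38×10⁻⁴ / 5.70×10⁻⁵ = 23.8 m/s
Converting: 23.8 m/s × 3.6 = 86 km/h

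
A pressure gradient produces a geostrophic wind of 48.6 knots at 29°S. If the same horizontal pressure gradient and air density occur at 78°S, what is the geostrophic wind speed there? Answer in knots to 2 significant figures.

24 knots

With the same pressure gradient and density, V_g ∝ 1/f ∝ 1/sin φ.
V₂ = V₁ · sin φ₁ / sin φ₂ = 48.6 × sin 29° / sin 78°
V₂ = 48.6 × 0.4848/0.9781 = 24 knots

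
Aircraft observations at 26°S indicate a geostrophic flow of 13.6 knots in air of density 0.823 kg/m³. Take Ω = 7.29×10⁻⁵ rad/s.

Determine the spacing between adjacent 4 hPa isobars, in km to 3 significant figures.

Coriolis parameter at 26°S:
f = 2Ω sin φ = 2 × 7.29×10⁻⁵ × sin 26° = 6.39×10⁻⁵ s⁻¹
Wind speed in SI: 13.6 knots = 7.00 m/s
Geostrophic balance rearranged: |∂P/∂n| = f ρ V_g
|∂P/∂n| = 6.39×10⁻⁵ × 0.823 × 7.00 = 3.68×10⁻⁴ Pa/m
Isobar spacing: Δn = ΔP/|∂P/∂n| = 400 Pa / 3.68×10⁻⁴ Pa/m = 1086885 m ≈ 1090 km

1090 km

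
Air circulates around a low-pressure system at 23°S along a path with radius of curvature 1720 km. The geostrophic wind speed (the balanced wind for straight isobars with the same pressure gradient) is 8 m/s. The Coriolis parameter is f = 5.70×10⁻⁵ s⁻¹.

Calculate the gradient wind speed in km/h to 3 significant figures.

26.8 km/h

Around a low, centrifugal force acts outward with Coriolis, so pressure-gradient force balances both:
(1/ρ)|∂P/∂n| = fV + V²/R  →  V² + fR·V − fR·V_g = 0
With fR = 5.70×10⁻⁵ × 1720×10³ m = 98.0 m/s:
V = [−fR + √((fR)² + 4 fR V_g)]/2 = [−98.0 + √(98.0² + 4×98.0×8)]/2 = 7.44 m/s
Subgeostrophic (V < V_g = 8 m/s), as expected around a low.
Converting: 7.44 m/s × 3.6 = 26.8 km/h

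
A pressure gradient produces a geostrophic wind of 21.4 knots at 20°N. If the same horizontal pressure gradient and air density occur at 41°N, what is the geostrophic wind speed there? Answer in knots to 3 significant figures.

11.2 knots

With the same pressure gradient and density, V_g ∝ 1/f ∝ 1/sin φ.
V₂ = V₁ · sin φ₁ / sin φ₂ = 21.4 × sin 20° / sin 41°
V₂ = 21.4 × 0.3420/0.6561 = 11.2 knots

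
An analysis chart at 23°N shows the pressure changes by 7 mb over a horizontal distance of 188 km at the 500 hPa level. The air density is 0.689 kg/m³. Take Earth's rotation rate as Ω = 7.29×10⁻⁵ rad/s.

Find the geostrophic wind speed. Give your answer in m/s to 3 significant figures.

Coriolis parameter at 23°N:
f = 2Ω sin φ = 2 × 7.29×10⁻⁵ × sin 23° = 5.70×10⁻⁵ s⁻¹
Pressure gradient: |∂P/∂n| = 700 Pa / 188000 m = 3.72×10⁻³ Pa/m
Geostrophic balance (pressure-gradient force = Coriolis force):
V_g = (1/(fρ)) |∂P/∂n| = 3.72×10⁻³ / (5.70×10⁻⁵ × 0.689) = 94.9 m/s

94.9 m/s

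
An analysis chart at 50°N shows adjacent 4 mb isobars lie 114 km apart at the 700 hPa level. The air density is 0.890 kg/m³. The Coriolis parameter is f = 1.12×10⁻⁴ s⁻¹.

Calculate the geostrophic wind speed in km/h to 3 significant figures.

127 km/h

Pressure gradient: |∂P/∂n| = 400 Pa / 114000 m = 3.51×10⁻³ Pa/m
Geostrophic balance (pressure-gradient force = Coriolis force):
V_g = (1/(fρ)) |∂P/∂n| = 3.51×10⁻³ / (1.12×10⁻⁴ × 0.890) = 35.2 m/s
Converting: 35.2 m/s × 3.6 = 127 km/h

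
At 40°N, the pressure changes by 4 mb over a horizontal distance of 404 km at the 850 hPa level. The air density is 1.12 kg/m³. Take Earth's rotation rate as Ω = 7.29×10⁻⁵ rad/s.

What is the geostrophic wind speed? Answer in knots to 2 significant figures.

Coriolis parameter at 40°N:
f = 2Ω sin φ = 2 × 7.29×10⁻⁵ × sin 40° = 9.37×10⁻⁵ s⁻¹
Pressure gradient: |∂P/∂n| = 400 Pa / 404000 m = 9.90×10⁻⁴ Pa/m
Geostrophic balance (pressure-gradient force = Coriolis force):
V_g = (1/(fρ)) |∂P/∂n| = 9.90×10⁻⁴ / (9.37×10⁻⁵ × 1.12) = 9.43 m/s
Converting: 9.43 m/s × 1.944 = 18 knots

18 knots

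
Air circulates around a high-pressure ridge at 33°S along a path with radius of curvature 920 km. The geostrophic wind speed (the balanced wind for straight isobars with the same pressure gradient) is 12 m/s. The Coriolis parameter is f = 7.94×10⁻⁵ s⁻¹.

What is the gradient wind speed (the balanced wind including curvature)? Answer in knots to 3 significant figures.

Around a high, pressure-gradient force acts outward with centrifugal, so Coriolis balances both:
fV = (1/ρ)|∂P/∂n| + V²/R  →  V² − fR·V + fR·V_g = 0
With fR = 7.94×10⁻⁵ × 920×10³ m = 73.0 m/s:
V = [fR − √((fR)² − 4 fR V_g)]/2 = [73.0 − √(73.0² − 4×73.0×12)]/2 = 15.1 m/s
Supergeostrophic (V > V_g = 12 m/s), as expected around a high.
Converting: 15.1 m/s × 1.944 = 29.4 knots

29.4 knots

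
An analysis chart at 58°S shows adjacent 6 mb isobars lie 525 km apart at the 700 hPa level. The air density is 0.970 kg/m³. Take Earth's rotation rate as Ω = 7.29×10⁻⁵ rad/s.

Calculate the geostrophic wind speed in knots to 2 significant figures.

19 knots

Coriolis parameter at 58°S:
f = 2Ω sin φ = 2 × 7.29×10⁻⁵ × sin 58° = 1.24×10⁻⁴ s⁻¹
Pressure gradient: |∂P/∂n| = 600 Pa / 525000 m = 1.14×10⁻³ Pa/m
Geostrophic balance (pressure-gradient force = Coriolis force):
V_g = (1/(fρ)) |∂P/∂n| = 1.14×10⁻³ / (1.24×10⁻⁴ × 0.970) = 9.53 m/s
Converting: 9.53 m/s × 1.944 = 19 knots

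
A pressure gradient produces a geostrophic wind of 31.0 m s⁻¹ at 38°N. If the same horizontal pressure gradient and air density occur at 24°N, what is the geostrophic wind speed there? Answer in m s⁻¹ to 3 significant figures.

46.9 m s⁻¹

With the same pressure gradient and density, V_g ∝ 1/f ∝ 1/sin φ.
V₂ = V₁ · sin φ₁ / sin φ₂ = 31.0 × sin 38° / sin 24°
V₂ = 31.0 × 0.6157/0.4067 = 46.9 m s⁻¹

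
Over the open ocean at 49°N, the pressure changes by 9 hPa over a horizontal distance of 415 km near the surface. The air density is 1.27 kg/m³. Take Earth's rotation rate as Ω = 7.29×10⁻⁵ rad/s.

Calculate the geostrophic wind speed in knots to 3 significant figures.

30.2 knots

Coriolis parameter at 49°N:
f = 2Ω sin φ = 2 × 7.29×10⁻⁵ × sin 49° = 1.10×10⁻⁴ s⁻¹
Pressure gradient: |∂P/∂n| = 900 Pa / 415000 m = 2.17×10⁻³ Pa/m
Geostrophic balance (pressure-gradient force = Coriolis force):
V_g = (1/(fρ)) |∂P/∂n| = 2.17×10⁻³ / (1.10×10⁻⁴ × 1.27) = 15.5 m/s
Converting: 15.5 m/s × 1.944 = 30.2 knots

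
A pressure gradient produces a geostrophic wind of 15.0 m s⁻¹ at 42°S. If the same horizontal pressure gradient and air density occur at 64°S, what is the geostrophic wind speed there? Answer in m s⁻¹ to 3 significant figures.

With the same pressure gradient and density, V_g ∝ 1/f ∝ 1/sin φ.
V₂ = V₁ · sin φ₁ / sin φ₂ = 15.0 × sin 42° / sin 64°
V₂ = 15.0 × 0.6691/0.8988 = 11.2 m s⁻¹

11.2 m s⁻¹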